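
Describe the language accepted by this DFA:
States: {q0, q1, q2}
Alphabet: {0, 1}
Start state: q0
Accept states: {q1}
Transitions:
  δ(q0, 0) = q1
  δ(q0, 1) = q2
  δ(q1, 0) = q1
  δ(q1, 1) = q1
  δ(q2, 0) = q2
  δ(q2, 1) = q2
Analyzing the DFA structure:
Start state: q0
Accept states: {q1}
Interpreting what each state remembers (checking against the transitions):
  q0: nothing has been read yet
  q1: the first symbol was 0
  q2: the first symbol was 1 (trap state)
  δ(q0, 0): in q0 (nothing has been read yet), after reading 0 we have: the first symbol was 0 → q1
  δ(q0, 1): in q0 (nothing has been read yet), after reading 1 we have: the first symbol was 1 (trap state) → q2
  δ(q1, 0): in q1 (the first symbol was 0), after reading 0 we have: the first symbol was 0 → q1
  δ(q1, 1): in q1 (the first symbol was 0), after reading 1 we have: the first symbol was 0 → q1
  δ(q2, 0): in q2 (the first symbol was 1 (trap state)), after reading 0 we have: the first symbol was 1 (trap state) → q2
  δ(q2, 1): in q2 (the first symbol was 1 (trap state)), after reading 1 we have: the first symbol was 1 (trap state) → q2
A string is accepted iff it ends in {q1}, i.e. the first symbol was 0.
Language: All binary strings starting with 0

Final answer: All binary strings starting with 0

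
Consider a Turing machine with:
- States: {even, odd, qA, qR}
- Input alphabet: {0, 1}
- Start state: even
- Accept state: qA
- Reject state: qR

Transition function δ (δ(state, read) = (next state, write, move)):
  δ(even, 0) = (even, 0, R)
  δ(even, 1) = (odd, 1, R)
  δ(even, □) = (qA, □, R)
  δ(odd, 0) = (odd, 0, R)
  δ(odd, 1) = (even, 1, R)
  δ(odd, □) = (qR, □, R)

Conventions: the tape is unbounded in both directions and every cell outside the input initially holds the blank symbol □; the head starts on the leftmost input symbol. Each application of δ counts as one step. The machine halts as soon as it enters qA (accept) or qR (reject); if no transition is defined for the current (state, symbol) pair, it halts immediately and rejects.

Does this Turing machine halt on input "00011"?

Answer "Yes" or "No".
Step 0: [even]00011 (head at position 0)
Step 1: δ(even, 0) = (even, 0, R)  ⊢  0[even]0011 (head at position 1)
Step 2: δ(even, 0) = (even, 0, R)  ⊢  00[even]011 (head at position 2)
Step 3: δ(even, 0) = (even, 0, R)  ⊢  000[even]11 (head at position 3)
Step 4: δ(even, 1) = (odd, 1, R)  ⊢  0001[odd]1 (head at position 4)
Step 5: δ(odd, 1) = (even, 1, R)  ⊢  00011[even]□ (head at position 5)
Step 6: δ(even, □) = (qA, □, R)  ⊢  00011□[qA]□ (head at position 6)
The machine is in qA, so it halts and accepts.
It halts after 6 steps.

Final answer: Yes - halts after 6 steps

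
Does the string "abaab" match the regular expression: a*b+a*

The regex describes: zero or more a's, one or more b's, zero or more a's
No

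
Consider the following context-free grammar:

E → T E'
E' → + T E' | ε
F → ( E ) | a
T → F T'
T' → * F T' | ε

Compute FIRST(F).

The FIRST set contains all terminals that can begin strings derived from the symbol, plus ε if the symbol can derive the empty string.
FIRST(F): F → ( E ) contributes '(' and F → a contributes 'a', so FIRST(F) = {(, a}. F is not nullable.

Final answer: {(, a}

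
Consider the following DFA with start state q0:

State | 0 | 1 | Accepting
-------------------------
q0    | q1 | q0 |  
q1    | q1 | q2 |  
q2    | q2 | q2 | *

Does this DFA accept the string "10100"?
Start in q0.
Read '1': q0 → q0
Read '0': q0 → q1
Read '1': q1 → q2
Read '0': q2 → q2
Read '0': q2 → q2
Final state q2 is accepting, so the string is accepted.

Final answer: Yes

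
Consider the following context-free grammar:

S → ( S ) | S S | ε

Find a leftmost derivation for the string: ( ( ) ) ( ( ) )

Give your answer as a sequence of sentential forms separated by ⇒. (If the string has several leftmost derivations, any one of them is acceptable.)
Start with S.
Step 1: the leftmost non-terminal is S; apply S → S S:  S S
Step 2: the leftmost non-terminal is S; apply S → ( S ):  ( S ) S
Step 3: the leftmost non-terminal is S; apply S → ( S ):  ( ( S ) ) S
Step 4: the leftmost non-terminal is S; apply S → ε:  ( ( ) ) S
Step 5: the leftmost non-terminal is S; apply S → ( S ):  ( ( ) ) ( S )
Step 6: the leftmost non-terminal is S; apply S → ( S ):  ( ( ) ) ( ( S ) )
Step 7: the leftmost non-terminal is S; apply S → ε:  ( ( ) ) ( ( ) )

Final answer: S ⇒ S S ⇒ ( S ) S ⇒ ( ( S ) ) S ⇒ ( ( ) ) S ⇒ ( ( ) ) ( S ) ⇒ ( ( ) ) ( ( S ) ) ⇒ ( ( ) ) ( ( ) )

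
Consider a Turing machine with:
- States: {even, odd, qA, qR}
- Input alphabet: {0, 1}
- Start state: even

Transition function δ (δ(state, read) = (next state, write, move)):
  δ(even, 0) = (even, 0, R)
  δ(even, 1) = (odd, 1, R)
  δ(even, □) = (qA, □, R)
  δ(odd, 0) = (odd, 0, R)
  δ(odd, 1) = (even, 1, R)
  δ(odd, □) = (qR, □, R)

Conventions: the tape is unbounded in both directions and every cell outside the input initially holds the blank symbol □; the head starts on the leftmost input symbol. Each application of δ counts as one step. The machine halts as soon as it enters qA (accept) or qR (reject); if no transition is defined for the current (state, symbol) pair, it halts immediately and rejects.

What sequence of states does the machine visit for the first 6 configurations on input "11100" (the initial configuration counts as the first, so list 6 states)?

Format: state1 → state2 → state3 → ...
Step 0: [even]11100 (head at position 0)
Step 1: δ(even, 1) = (odd, 1, R)  ⊢  1[odd]1100 (head at position 1)
Step 2: δ(odd, 1) = (even, 1, R)  ⊢  11[even]100 (head at position 2)
Step 3: δ(even, 1) = (odd, 1, R)  ⊢  111[odd]00 (head at position 3)
Step 4: δ(odd, 0) = (odd, 0, R)  ⊢  1110[odd]0 (head at position 4)
Step 5: δ(odd, 0) = (odd, 0, R)  ⊢  11100[odd]□ (head at position 5)
Reading off the states of these 6 configurations: even → odd → even → odd → odd → odd

Final answer: even → odd → even → odd → odd → odd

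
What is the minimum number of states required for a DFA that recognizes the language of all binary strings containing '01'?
Language: binary strings containing '01'
Lower bound (Myhill–Nerode): the prefixes ε, 0, 01 are pairwise distinguishable:
  ε vs 01: suffix ε distinguishes them (ε is rejected, 01 is accepted)
  0 vs 01: suffix ε distinguishes them (0 is rejected, 01 is accepted)
  ε vs 0: suffix 1 distinguishes them (ε·1 = 1 is rejected, 0·1 = 01 is accepted)
So any DFA needs at least 3 states.
Upper bound: a DFA with 3 states exists (one state per class above: 'no progress', 'last symbol 0', and 'seen 01' (accepting sink)).
Minimum states: 3

Final answer: 3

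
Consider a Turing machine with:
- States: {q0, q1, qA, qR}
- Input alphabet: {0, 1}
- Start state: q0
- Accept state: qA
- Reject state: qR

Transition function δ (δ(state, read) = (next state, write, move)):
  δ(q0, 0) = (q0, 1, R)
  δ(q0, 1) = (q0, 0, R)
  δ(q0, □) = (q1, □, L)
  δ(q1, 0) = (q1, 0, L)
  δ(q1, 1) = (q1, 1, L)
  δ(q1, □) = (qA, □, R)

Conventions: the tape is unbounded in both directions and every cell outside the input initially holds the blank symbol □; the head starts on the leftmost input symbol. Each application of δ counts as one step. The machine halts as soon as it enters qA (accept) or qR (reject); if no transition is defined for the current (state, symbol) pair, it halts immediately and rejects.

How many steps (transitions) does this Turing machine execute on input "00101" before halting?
Step 0: [q0]00101 (head at position 0)
Step 1: δ(q0, 0) = (q0, 1, R)  ⊢  1[q0]0101 (head at position 1)
Step 2: δ(q0, 0) = (q0, 1, R)  ⊢  11[q0]101 (head at position 2)
Step 3: δ(q0, 1) = (q0, 0, R)  ⊢  110[q0]01 (head at position 3)
Step 4: δ(q0, 0) = (q0, 1, R)  ⊢  1101[q0]1 (head at position 4)
Step 5: δ(q0, 1) = (q0, 0, R)  ⊢  11010[q0]□ (head at position 5)
Step 6: δ(q0, □) = (q1, □, L)  ⊢  1101[q1]0□ (head at position 4)
Step 7: δ(q1, 0) = (q1, 0, L)  ⊢  110[q1]10□ (head at position 3)
Step 8: δ(q1, 1) = (q1, 1, L)  ⊢  11[q1]010□ (head at position 2)
Step 9: δ(q1, 0) = (q1, 0, L)  ⊢  1[q1]1010□ (head at position 1)
Step 10: δ(q1, 1) = (q1, 1, L)  ⊢  [q1]11010□ (head at position 0)
Step 11: δ(q1, 1) = (q1, 1, L)  ⊢  [q1]□11010□ (head at position -1)
Step 12: δ(q1, □) = (qA, □, R)  ⊢  □[qA]11010□ (head at position 0)
The machine is in qA, so it halts and accepts.
Number of transitions executed: 12.

Final answer: 12 steps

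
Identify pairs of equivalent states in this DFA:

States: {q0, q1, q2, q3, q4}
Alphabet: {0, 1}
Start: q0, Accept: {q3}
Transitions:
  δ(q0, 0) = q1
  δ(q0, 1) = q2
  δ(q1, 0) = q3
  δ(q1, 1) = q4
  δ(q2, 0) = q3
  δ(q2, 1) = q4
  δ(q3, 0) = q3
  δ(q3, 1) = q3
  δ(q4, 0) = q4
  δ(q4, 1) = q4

Using the table-filling algorithm:
Round 0 – mark pairs where exactly one state is accepting: (q0,q3), (q1,q3), (q2,q3), (q3,q4)
Round 1 – newly marked: (q0,q1) [on 0: q1 vs q3, already marked]; (q0,q2) [on 0: q1 vs q3, already marked]; (q1,q4) [on 0: q3 vs q4, already marked]; (q2,q4) [on 0: q3 vs q4, already marked]
Round 2 – newly marked: (q0,q4) [on 0: q1 vs q4, already marked]
No further pairs can be marked.
(q1, q2) unmarked: δ(q1,0)=q3, δ(q2,0)=q3; δ(q1,1)=q4, δ(q2,1)=q4 → equivalent
Equivalent pairs: (q1, q2)

Final answer: Equivalent pairs: (q1, q2)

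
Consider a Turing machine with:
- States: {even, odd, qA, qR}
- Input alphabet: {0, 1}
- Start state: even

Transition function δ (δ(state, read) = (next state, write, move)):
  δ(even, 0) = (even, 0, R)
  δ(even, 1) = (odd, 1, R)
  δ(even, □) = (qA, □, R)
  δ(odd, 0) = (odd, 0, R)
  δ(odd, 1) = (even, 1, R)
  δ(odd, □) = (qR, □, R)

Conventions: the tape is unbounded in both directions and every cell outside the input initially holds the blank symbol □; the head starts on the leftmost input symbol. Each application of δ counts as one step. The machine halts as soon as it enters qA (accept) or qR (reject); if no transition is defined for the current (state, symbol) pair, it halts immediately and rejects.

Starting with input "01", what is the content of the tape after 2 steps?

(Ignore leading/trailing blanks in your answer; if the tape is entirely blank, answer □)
Step 0: [even]01 (head at position 0)
Step 1: δ(even, 0) = (even, 0, R)  ⊢  0[even]1 (head at position 1)
Step 2: δ(even, 1) = (odd, 1, R)  ⊢  01[odd]□ (head at position 2)
Tape after 2 steps (ignoring surrounding blanks): 01

Final answer: Tape: 01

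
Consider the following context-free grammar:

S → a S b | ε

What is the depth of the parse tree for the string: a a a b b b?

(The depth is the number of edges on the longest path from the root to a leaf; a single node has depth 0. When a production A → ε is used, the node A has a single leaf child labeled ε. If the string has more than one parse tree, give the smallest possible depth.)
The only parse tree applies S → a S b 3 times (once per matching a…b pair) and then S → ε.
The S nodes sit at depths 0, 1, …, 3; the innermost S (depth 3) has the single child ε at depth 4.
The terminal leaves a, b are at depths 1..3, so the longest root-to-leaf path is S → S → … → S → ε with 4 edges.
Depth = 4.

Final answer: 4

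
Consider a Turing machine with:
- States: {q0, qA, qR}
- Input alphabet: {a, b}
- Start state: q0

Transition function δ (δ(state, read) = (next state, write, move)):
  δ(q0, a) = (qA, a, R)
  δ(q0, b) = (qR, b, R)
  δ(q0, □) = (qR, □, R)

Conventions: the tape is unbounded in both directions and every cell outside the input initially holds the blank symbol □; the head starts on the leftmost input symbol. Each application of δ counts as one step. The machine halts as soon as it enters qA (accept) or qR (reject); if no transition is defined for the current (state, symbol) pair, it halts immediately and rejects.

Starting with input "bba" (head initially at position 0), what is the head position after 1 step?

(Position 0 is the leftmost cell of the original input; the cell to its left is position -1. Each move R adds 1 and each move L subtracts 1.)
Step 0: [q0]bba (head at position 0)
Step 1: δ(q0, b) = (qR, b, R)  ⊢  b[qR]ba (head at position 1)
Head position after 1 step: 1

Final answer: Position 1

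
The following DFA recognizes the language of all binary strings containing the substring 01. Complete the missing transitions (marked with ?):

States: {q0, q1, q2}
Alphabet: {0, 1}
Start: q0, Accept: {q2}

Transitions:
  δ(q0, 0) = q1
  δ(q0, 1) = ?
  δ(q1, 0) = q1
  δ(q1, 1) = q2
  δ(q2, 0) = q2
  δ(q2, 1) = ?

What each state remembers (consistent with the given transitions and accept states):
  q0: 01 not seen yet and the last symbol was not 0
  q1: 01 not seen yet and the last symbol was 0
  q2: the substring 01 has already been seen
Filling in the missing entries:
  δ(q0, 1): in q0 (01 not seen yet and the last symbol was not 0), after reading 1 we have: 01 not seen yet and the last symbol was not 0 → q0
  δ(q2, 1): in q2 (the substring 01 has already been seen), after reading 1 we have: the substring 01 has already been seen → q2

Final answer: δ(q0, 1) = q0; δ(q2, 1) = q2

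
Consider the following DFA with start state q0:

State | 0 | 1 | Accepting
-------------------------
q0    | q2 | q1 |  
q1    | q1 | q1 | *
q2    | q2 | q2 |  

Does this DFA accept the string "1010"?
Start in q0.
Read '1': q0 → q1
Read '0': q1 → q1
Read '1': q1 → q1
Read '0': q1 → q1
Final state q1 is accepting, so the string is accepted.

Final answer: Yes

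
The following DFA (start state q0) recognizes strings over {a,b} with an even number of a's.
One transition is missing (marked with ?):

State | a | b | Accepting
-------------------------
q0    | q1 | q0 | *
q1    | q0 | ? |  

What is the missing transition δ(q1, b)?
q1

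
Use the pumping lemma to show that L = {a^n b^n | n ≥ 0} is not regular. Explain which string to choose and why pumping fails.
Language: L = {a^n b^n | n ≥ 0} (equal numbers of a's followed by b's)
Step 1: Assume for contradiction that L is regular, with pumping length p.
Step 2: Choose s = a^p b^p. Then s ∈ L (it has p a's followed by p b's) and |s| ≥ p.
Step 3: Consider any decomposition s = xyz with |xy| ≤ p and |y| > 0. Since |xy| ≤ p and the first p symbols of s are all a's, y = a^k for some k with 1 ≤ k ≤ p.
Step 4: Pumping up (i = 2): xy²z = a^(p+k) b^p, which has more a's than b's, so xy²z ∉ L.
This contradicts the pumping lemma, so L is not regular.

Final answer: Choose s = a^p b^p. Since |xy| ≤ p, y = a^k with k ≥ 1. Then xy²z = a^(p+k) b^p ∉ L.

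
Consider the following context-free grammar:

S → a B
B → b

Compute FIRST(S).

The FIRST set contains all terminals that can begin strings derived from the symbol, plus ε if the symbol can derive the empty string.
S has the single production S → a B, whose right-hand side begins with the terminal a. So FIRST(S) = {a}.

Final answer: {a}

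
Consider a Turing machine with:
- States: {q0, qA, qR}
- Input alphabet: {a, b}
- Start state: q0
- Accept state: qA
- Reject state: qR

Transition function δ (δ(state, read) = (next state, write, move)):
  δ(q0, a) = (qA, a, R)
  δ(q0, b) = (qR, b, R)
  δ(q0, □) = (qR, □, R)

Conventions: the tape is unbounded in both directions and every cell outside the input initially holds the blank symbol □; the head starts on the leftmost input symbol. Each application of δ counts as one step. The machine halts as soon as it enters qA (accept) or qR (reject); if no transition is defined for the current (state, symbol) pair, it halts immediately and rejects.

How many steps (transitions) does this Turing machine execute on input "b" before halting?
Step 0: [q0]b (head at position 0)
Step 1: δ(q0, b) = (qR, b, R)  ⊢  b[qR]□ (head at position 1)
The machine is in qR, so it halts and rejects.
Number of transitions executed: 1.

Final answer: 1 steps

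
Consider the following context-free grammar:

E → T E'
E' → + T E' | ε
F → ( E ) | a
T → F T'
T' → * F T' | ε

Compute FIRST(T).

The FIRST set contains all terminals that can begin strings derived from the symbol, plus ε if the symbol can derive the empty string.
FIRST(F): F → ( E ) contributes '(' and F → a contributes 'a', so FIRST(F) = {(, a}. F is not nullable.
FIRST(T): T → F T' begins with F, and F is not nullable, so FIRST(T) = FIRST(F) = {(, a}.

Final answer: {(, a}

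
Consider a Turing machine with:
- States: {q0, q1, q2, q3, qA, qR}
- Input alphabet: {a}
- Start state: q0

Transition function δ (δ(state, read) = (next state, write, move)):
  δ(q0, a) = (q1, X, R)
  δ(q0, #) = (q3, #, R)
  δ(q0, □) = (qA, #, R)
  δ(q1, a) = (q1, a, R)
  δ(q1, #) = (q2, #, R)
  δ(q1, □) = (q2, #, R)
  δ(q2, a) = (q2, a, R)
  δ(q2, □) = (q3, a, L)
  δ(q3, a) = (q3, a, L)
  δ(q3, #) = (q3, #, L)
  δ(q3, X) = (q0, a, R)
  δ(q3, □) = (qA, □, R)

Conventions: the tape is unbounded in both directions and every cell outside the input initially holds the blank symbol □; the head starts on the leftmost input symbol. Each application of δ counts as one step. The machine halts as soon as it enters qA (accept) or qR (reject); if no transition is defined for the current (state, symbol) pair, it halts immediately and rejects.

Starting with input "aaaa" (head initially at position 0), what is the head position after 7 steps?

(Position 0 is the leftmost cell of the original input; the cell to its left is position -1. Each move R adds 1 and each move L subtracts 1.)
Step 0: [q0]aaaa (head at position 0)
Step 1: δ(q0, a) = (q1, X, R)  ⊢  X[q1]aaa (head at position 1)
Step 2: δ(q1, a) = (q1, a, R)  ⊢  Xa[q1]aa (head at position 2)
Step 3: δ(q1, a) = (q1, a, R)  ⊢  Xaa[q1]a (head at position 3)
Step 4: δ(q1, a) = (q1, a, R)  ⊢  Xaaa[q1]□ (head at position 4)
Step 5: δ(q1, □) = (q2, #, R)  ⊢  Xaaa#[q2]□ (head at position 5)
Step 6: δ(q2, □) = (q3, a, L)  ⊢  Xaaa[q3]#a (head at position 4)
Step 7: δ(q3, #) = (q3, #, L)  ⊢  Xaa[q3]a#a (head at position 3)
Head position after 7 steps: 3

Final answer: Position 3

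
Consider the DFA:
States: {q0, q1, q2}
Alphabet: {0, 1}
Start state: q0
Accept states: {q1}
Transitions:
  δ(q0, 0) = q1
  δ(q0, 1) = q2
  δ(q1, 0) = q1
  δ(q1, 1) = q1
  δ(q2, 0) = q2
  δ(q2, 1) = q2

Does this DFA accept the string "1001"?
Processing string "1001":
  q0 --1--> q2
  q2 --0--> q2
  q2 --0--> q2
  q2 --1--> q2
Final state: q2
Accept states: {q1}
q2 is not an accept state, so the string is rejected.

Final answer: No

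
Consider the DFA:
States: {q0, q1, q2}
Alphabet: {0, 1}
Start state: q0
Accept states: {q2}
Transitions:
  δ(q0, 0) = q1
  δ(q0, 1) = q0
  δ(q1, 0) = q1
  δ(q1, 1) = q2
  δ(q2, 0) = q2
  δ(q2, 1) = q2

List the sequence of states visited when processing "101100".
Starting at q0
Read '1': q0 -> q0
Read '0': q0 -> q1
Read '1': q1 -> q2
Read '1': q2 -> q2
Read '0': q2 -> q2
Read '0': q2 -> q2

Final answer: q0 -> q0 -> q1 -> q2 -> q2 -> q2 -> q2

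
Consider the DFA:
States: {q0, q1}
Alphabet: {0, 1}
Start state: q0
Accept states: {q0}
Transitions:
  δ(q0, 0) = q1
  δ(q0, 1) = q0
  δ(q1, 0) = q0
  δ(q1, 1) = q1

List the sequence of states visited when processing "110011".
Starting at q0
Read '1': q0 -> q0
Read '1': q0 -> q0
Read '0': q0 -> q1
Read '0': q1 -> q0
Read '1': q0 -> q0
Read '1': q0 -> q0

Final answer: q0 -> q0 -> q0 -> q1 -> q0 -> q0 -> q0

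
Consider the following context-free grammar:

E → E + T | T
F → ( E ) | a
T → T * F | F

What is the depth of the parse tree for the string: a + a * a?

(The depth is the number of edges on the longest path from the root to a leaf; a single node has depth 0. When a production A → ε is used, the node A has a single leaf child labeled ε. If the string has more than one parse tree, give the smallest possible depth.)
The grammar is unambiguous; the parse tree of a + a * a is:
E → E + T at the root (depth 0).
  Left E (depth 1) → T (2) → F (3) → a (4).
  Right T (depth 1) → T * F; that T (2) → F (3) → a (4); F (2) → a (3).
The longest root-to-leaf paths have 4 edges.
Depth = 4.

Final answer: 4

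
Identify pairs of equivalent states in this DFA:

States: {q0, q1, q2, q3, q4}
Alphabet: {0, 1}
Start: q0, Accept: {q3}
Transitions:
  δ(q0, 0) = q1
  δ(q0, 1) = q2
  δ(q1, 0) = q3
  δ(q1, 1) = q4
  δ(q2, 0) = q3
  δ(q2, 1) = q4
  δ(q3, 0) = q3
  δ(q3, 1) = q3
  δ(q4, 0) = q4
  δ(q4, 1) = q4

Using the table-filling algorithm:
Round 0 – mark pairs where exactly one state is accepting: (q0,q3), (q1,q3), (q2,q3), (q3,q4)
Round 1 – newly marked: (q0,q1) [on 0: q1 vs q3, already marked]; (q0,q2) [on 0: q1 vs q3, already marked]; (q1,q4) [on 0: q3 vs q4, already marked]; (q2,q4) [on 0: q3 vs q4, already marked]
Round 2 – newly marked: (q0,q4) [on 0: q1 vs q4, already marked]
No further pairs can be marked.
(q1, q2) unmarked: δ(q1,0)=q3, δ(q2,0)=q3; δ(q1,1)=q4, δ(q2,1)=q4 → equivalent
Equivalent pairs: (q1, q2)

Final answer: Equivalent pairs: (q1, q2)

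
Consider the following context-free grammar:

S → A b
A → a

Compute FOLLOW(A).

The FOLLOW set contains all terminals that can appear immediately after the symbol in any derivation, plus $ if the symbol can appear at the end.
A occurs only in S → A b, where it is immediately followed by the terminal b. So FOLLOW(A) = {b}.

Final answer: {b}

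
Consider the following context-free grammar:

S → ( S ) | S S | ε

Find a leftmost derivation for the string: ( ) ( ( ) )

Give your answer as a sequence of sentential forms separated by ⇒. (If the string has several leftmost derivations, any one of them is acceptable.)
Start with S.
Step 1: the leftmost non-terminal is S; apply S → S S:  S S
Step 2: the leftmost non-terminal is S; apply S → ( S ):  ( S ) S
Step 3: the leftmost non-terminal is S; apply S → ε:  ( ) S
Step 4: the leftmost non-terminal is S; apply S → ( S ):  ( ) ( S )
Step 5: the leftmost non-terminal is S; apply S → ( S ):  ( ) ( ( S ) )
Step 6: the leftmost non-terminal is S; apply S → ε:  ( ) ( ( ) )

Final answer: S ⇒ S S ⇒ ( S ) S ⇒ ( ) S ⇒ ( ) ( S ) ⇒ ( ) ( ( S ) ) ⇒ ( ) ( ( ) )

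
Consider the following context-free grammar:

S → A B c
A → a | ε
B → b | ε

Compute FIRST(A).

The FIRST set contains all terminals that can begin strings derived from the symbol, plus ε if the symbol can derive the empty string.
A → a contributes a; A → ε makes A nullable, contributing ε. FIRST(A) = {a, ε}.

Final answer: {a, ε}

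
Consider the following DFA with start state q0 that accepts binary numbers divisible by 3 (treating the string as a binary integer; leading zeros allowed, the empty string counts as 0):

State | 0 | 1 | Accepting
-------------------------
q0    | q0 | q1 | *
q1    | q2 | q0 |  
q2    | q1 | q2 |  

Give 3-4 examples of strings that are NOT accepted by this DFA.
Any strings that end in a non-accepting state work; for example:
"1": q0 → q1; q1 is not accepting → rejected
"001": q0 → q0 → q0 → q1; q1 is not accepting → rejected
"0001": q0 → q0 → q0 → q0 → q1; q1 is not accepting → rejected
"1010": q0 → q1 → q2 → q2 → q1; q1 is not accepting → rejected

Final answer: "1", "001", "0001", "1010"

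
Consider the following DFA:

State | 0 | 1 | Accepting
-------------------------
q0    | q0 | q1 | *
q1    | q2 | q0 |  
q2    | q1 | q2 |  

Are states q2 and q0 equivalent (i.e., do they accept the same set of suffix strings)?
Try the suffix ε (the empty string).
From q2: q2 — not accepting.
From q0: q0 — accepting.
The two states disagree on this suffix, so they are not equivalent.

Final answer: No. Distinguishing string: ε (the empty string) - accepted from q0 but not from q2.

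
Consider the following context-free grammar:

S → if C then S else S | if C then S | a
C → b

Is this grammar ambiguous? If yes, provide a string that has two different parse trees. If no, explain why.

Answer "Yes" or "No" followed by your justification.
The 'dangling else' can attach to either if. Two leftmost derivations of  if b then if b then a else a:
  (1) S ⇒ if C then S else S ⇒ if b then S else S ⇒ if b then if C then S else S ⇒ if b then if b then S else S ⇒ if b then if b then a else S ⇒ if b then if b then a else a   (else belongs to the outer if)
  (2) S ⇒ if C then S ⇒ if b then S ⇒ if b then if C then S else S ⇒ if b then if b then S else S ⇒ if b then if b then a else S ⇒ if b then if b then a else a   (else belongs to the inner if)
Two distinct parse trees for the same string, so the grammar is ambiguous.

Final answer: Yes - the string 'if b then if b then a else a' has two distinct leftmost derivations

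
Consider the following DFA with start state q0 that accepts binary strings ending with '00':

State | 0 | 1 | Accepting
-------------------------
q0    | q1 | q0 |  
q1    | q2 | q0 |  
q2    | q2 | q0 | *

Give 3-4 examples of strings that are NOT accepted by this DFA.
Any strings that end in a non-accepting state work; for example:
ε: q0; q0 is not accepting → rejected
"0011": q0 → q1 → q2 → q0 → q0; q0 is not accepting → rejected
"0110": q0 → q1 → q0 → q0 → q1; q1 is not accepting → rejected
"1001": q0 → q0 → q1 → q2 → q0; q0 is not accepting → rejected

Final answer: ε, "0011", "0110", "1001"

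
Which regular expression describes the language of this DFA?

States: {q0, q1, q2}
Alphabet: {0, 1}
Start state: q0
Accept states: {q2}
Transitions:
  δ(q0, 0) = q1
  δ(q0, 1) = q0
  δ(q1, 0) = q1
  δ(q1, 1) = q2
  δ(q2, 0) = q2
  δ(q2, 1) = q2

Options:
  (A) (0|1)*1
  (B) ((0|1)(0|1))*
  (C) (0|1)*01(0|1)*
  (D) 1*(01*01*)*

Testing sample strings against the DFA:
  '1010' -> accepted
  '00' -> rejected
  '00' -> rejected
  '01' -> accepted
Checking each option for a counterexample:
  (A) (0|1)*1: '1' is rejected by the DFA but matches the regex → eliminated
  (B) ((0|1)(0|1))*: ε is rejected by the DFA but matches the regex → eliminated
  (C) (0|1)*01(0|1)*: agrees with the DFA on all strings of length ≤ 4
  (D) 1*(01*01*)*: ε is rejected by the DFA but matches the regex → eliminated
Only (C) (0|1)*01(0|1)* is consistent with the DFA.

Final answer: (C) (0|1)*01(0|1)*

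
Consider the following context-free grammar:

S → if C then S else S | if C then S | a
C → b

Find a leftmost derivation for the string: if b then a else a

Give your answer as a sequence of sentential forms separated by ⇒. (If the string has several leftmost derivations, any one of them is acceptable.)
Start with S.
Step 1: the leftmost non-terminal is S; apply S → if C then S else S:  if C then S else S
Step 2: the leftmost non-terminal is C; apply C → b:  if b then S else S
Step 3: the leftmost non-terminal is S; apply S → a:  if b then a else S
Step 4: the leftmost non-terminal is S; apply S → a:  if b then a else a

Final answer: S ⇒ if C then S else S ⇒ if b then S else S ⇒ if b then a else S ⇒ if b then a else a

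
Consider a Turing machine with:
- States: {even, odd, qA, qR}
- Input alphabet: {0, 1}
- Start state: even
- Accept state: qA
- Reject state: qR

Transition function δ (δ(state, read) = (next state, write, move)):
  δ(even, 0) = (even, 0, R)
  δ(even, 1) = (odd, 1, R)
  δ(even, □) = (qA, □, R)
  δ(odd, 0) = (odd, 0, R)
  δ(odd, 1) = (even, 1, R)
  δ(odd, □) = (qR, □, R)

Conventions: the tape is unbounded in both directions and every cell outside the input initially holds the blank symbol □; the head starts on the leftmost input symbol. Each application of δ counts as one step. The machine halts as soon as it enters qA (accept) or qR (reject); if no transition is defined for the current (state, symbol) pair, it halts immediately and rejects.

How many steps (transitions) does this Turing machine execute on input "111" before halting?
Step 0: [even]111 (head at position 0)
Step 1: δ(even, 1) = (odd, 1, R)  ⊢  1[odd]11 (head at position 1)
Step 2: δ(odd, 1) = (even, 1, R)  ⊢  11[even]1 (head at position 2)
Step 3: δ(even, 1) = (odd, 1, R)  ⊢  111[odd]□ (head at position 3)
Step 4: δ(odd, □) = (qR, □, R)  ⊢  111□[qR]□ (head at position 4)
The machine is in qR, so it halts and rejects.
Number of transitions executed: 4.

Final answer: 4 steps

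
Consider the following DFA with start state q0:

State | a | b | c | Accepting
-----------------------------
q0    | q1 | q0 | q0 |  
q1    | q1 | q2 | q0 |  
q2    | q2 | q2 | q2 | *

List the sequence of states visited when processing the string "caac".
q0 → q0 → q1 → q1 → q0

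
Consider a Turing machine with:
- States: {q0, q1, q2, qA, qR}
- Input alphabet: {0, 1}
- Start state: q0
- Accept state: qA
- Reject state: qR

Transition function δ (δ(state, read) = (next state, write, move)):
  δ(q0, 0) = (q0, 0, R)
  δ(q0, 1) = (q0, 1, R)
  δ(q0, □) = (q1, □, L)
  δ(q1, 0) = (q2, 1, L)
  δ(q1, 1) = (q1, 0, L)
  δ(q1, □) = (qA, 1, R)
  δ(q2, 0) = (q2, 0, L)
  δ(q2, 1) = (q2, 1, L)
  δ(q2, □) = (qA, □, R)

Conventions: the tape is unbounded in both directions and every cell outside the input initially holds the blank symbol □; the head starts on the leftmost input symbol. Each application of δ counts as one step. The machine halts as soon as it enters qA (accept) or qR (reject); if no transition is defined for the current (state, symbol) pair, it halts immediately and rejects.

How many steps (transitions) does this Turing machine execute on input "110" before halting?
Step 0: [q0]110 (head at position 0)
Step 1: δ(q0, 1) = (q0, 1, R)  ⊢  1[q0]10 (head at position 1)
Step 2: δ(q0, 1) = (q0, 1, R)  ⊢  11[q0]0 (head at position 2)
Step 3: δ(q0, 0) = (q0, 0, R)  ⊢  110[q0]□ (head at position 3)
Step 4: δ(q0, □) = (q1, □, L)  ⊢  11[q1]0□ (head at position 2)
Step 5: δ(q1, 0) = (q2, 1, L)  ⊢  1[q2]11□ (head at position 1)
Step 6: δ(q2, 1) = (q2, 1, L)  ⊢  [q2]111□ (head at position 0)
Step 7: δ(q2, 1) = (q2, 1, L)  ⊢  [q2]□111□ (head at position -1)
Step 8: δ(q2, □) = (qA, □, R)  ⊢  □[qA]111□ (head at position 0)
The machine is in qA, so it halts and accepts.
Number of transitions executed: 8.

Final answer: 8 steps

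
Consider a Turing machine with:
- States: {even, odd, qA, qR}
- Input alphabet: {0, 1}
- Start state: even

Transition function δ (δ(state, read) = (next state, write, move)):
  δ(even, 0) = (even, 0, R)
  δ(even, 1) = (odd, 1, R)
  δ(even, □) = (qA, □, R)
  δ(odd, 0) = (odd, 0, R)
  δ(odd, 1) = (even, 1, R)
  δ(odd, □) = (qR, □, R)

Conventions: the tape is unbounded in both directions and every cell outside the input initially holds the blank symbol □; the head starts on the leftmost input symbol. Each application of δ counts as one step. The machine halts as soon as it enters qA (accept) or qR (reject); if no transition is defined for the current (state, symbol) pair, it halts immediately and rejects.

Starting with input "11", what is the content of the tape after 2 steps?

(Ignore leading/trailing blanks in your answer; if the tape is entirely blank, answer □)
Step 0: [even]11 (head at position 0)
Step 1: δ(even, 1) = (odd, 1, R)  ⊢  1[odd]1 (head at position 1)
Step 2: δ(odd, 1) = (even, 1, R)  ⊢  11[even]□ (head at position 2)
Tape after 2 steps (ignoring surrounding blanks): 11

Final answer: Tape: 11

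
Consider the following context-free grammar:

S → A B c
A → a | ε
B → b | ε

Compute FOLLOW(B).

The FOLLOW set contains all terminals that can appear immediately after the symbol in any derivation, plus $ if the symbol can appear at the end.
B occurs in S → A B c, immediately followed by the terminal c. So FOLLOW(B) = {c}.

Final answer: {c}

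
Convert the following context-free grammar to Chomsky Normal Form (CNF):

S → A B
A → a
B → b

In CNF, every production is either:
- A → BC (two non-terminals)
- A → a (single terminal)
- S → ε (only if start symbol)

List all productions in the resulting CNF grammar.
The grammar has no ε-productions or unit productions to eliminate.
S → A B is already in CNF (two non-terminals) – keep it.
A → a is already in CNF (single terminal) – keep it.
B → b is already in CNF (single terminal) – keep it.
Resulting CNF grammar (3 productions): A → a; B → b; S → A B

Final answer: A → a; B → b; S → A B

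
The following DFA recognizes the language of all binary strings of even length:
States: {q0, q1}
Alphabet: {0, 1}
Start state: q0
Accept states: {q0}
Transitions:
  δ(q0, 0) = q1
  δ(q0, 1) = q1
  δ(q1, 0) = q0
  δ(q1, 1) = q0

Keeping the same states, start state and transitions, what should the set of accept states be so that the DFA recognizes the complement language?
The DFA is complete (every state has a transition on every symbol), so the complement
is recognized by the same DFA with accepting and non-accepting states swapped.
Original accept states: {q0}
Complement accept states = All states - Original accept states
= {q0, q1} - {q0}
= {q1}
Complement language: strings of ODD length

Final answer: {q1}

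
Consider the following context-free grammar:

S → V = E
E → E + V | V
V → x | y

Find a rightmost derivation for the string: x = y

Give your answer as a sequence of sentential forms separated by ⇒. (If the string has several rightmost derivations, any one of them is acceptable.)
Start with S.
Step 1: the rightmost non-terminal is S; apply S → V = E:  V = E
Step 2: the rightmost non-terminal is E; apply E → V:  V = V
Step 3: the rightmost non-terminal is V; apply V → y:  V = y
Step 4: the rightmost non-terminal is V; apply V → x:  x = y

Final answer: S ⇒ V = E ⇒ V = V ⇒ V = y ⇒ x = y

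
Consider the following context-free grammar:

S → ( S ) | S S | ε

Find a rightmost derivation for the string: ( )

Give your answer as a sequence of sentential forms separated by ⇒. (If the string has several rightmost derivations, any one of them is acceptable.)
Start with S.
Step 1: the rightmost non-terminal is S; apply S → ( S ):  ( S )
Step 2: the rightmost non-terminal is S; apply S → ε:  ( )

Final answer: S ⇒ ( S ) ⇒ ( )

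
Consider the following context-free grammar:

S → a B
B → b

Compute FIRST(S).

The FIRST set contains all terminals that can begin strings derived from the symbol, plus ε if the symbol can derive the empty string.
S has the single production S → a B, whose right-hand side begins with the terminal a. So FIRST(S) = {a}.

Final answer: {a}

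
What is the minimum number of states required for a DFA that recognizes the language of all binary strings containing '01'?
Language: binary strings containing '01'
Lower bound (Myhill–Nerode): the prefixes ε, 0, 01 are pairwise distinguishable:
  ε vs 01: suffix ε distinguishes them (ε is rejected, 01 is accepted)
  0 vs 01: suffix ε distinguishes them (0 is rejected, 01 is accepted)
  ε vs 0: suffix 1 distinguishes them (ε·1 = 1 is rejected, 0·1 = 01 is accepted)
So any DFA needs at least 3 states.
Upper bound: a DFA with 3 states exists (one state per class above: 'no progress', 'last symbol 0', and 'seen 01' (accepting sink)).
Minimum states: 3

Final answer: 3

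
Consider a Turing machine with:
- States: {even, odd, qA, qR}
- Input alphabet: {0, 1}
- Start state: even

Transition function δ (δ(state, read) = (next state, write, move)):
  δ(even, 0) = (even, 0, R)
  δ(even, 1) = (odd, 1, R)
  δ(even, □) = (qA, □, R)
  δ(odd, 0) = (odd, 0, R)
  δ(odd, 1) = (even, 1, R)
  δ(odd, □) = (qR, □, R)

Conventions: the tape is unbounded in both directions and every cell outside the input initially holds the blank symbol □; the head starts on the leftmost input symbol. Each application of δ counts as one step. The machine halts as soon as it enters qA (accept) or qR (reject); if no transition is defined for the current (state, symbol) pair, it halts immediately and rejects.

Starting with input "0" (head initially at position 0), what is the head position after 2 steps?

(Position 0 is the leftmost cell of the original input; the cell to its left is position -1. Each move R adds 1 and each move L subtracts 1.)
Step 0: [even]0 (head at position 0)
Step 1: δ(even, 0) = (even, 0, R)  ⊢  0[even]□ (head at position 1)
Step 2: δ(even, □) = (qA, □, R)  ⊢  0□[qA]□ (head at position 2)
Head position after 2 steps: 2

Final answer: Position 2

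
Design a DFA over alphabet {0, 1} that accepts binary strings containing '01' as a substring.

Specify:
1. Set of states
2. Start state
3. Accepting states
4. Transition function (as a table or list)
One valid DFA (any DFA recognizing the same language is acceptable):
States: {q0, q1, q2}
Start: q0
Accepting: {q2}
Transitions (accepting states marked with *):
State | 0 | 1 | Accepting
-------------------------
q0    | q1 | q0 |  
q1    | q1 | q2 |  
q2    | q2 | q2 | *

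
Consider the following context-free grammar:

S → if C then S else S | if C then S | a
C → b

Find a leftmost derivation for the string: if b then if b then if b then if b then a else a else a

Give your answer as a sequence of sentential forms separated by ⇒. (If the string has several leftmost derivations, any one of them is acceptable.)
Start with S.
Step 1: the leftmost non-terminal is S; apply S → if C then S:  if C then S
Step 2: the leftmost non-terminal is C; apply C → b:  if b then S
Step 3: the leftmost non-terminal is S; apply S → if C then S:  if b then if C then S
Step 4: the leftmost non-terminal is C; apply C → b:  if b then if b then S
Step 5: the leftmost non-terminal is S; apply S → if C then S else S:  if b then if b then if C then S else S
Step 6: the leftmost non-terminal is C; apply C → b:  if b then if b then if b then S else S
Step 7: the leftmost non-terminal is S; apply S → if C then S else S:  if b then if b then if b then if C then S else S else S
Step 8: the leftmost non-terminal is C; apply C → b:  if b then if b then if b then if b then S else S else S
Step 9: the leftmost non-terminal is S; apply S → a:  if b then if b then if b then if b then a else S else S
Step 10: the leftmost non-terminal is S; apply S → a:  if b then if b then if b then if b then a else a else S
Step 11: the leftmost non-terminal is S; apply S → a:  if b then if b then if b then if b then a else a else a

Final answer: S ⇒ if C then S ⇒ if b then S ⇒ if b then if C then S ⇒ if b then if b then S ⇒ if b then if b then if C then S else S ⇒ if b then if b then if b then S else S ⇒ if b then if b then if b then if C then S else S else S ⇒ if b then if b then if b then if b then S else S else S ⇒ if b then if b then if b then if b then a else S else S ⇒ if b then if b then if b then if b then a else a else S ⇒ if b then if b then if b then if b then a else a else a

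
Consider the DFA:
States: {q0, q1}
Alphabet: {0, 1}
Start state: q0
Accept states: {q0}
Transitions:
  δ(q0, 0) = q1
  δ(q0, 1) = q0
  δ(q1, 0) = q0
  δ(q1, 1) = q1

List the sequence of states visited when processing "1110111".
Starting at q0
Read '1': q0 -> q0
Read '1': q0 -> q0
Read '1': q0 -> q0
Read '0': q0 -> q1
Read '1': q1 -> q1
Read '1': q1 -> q1
Read '1': q1 -> q1

Final answer: q0 -> q0 -> q0 -> q0 -> q1 -> q1 -> q1 -> q1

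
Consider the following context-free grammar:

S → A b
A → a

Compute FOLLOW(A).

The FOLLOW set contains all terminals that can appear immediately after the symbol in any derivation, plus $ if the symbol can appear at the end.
A occurs only in S → A b, where it is immediately followed by the terminal b. So FOLLOW(A) = {b}.

Final answer: {b}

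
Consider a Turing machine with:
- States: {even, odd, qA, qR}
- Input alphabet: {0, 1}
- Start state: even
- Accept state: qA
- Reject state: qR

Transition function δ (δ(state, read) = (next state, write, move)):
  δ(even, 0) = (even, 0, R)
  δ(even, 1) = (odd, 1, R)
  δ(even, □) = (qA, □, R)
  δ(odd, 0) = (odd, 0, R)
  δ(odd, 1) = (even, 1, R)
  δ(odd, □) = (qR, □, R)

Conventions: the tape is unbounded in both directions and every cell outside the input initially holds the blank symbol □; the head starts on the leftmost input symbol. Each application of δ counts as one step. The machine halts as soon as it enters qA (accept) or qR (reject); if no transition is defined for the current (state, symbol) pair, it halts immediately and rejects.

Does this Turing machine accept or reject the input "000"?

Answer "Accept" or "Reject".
Step 0: [even]000 (head at position 0)
Step 1: δ(even, 0) = (even, 0, R)  ⊢  0[even]00 (head at position 1)
Step 2: δ(even, 0) = (even, 0, R)  ⊢  00[even]0 (head at position 2)
Step 3: δ(even, 0) = (even, 0, R)  ⊢  000[even]□ (head at position 3)
Step 4: δ(even, □) = (qA, □, R)  ⊢  000□[qA]□ (head at position 4)
The machine is in qA, so it halts and accepts.

Final answer: Accept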